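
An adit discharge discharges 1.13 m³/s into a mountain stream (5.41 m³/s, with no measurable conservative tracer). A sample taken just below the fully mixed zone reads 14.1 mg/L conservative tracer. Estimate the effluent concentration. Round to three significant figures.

Mass balance: 5.410·0 + 1.130·Cₑ = 6.540·14.10
→ Cₑ = (6.540·14.10 − 5.410·0) / 1.130 = 81.61 mg/L.

81.6 mg/L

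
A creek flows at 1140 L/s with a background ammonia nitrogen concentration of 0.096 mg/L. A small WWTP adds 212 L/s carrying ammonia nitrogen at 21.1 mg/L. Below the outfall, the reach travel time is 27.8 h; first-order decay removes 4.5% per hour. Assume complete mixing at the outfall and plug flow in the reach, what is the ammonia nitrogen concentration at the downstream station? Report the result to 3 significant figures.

After mixing, C = (1140·0.09600 + 212.0·21.10) / 1352 = 4583/1352 = 3.390 mg/L.
4.5%/h lost → k = −ln(1 − 0.045) = 0.04604 h⁻¹.
After decay, C = 3.390 × e^(−kt) = 3.390 × 0.2780 = 0.9424 mg/L.

0.942 mg/L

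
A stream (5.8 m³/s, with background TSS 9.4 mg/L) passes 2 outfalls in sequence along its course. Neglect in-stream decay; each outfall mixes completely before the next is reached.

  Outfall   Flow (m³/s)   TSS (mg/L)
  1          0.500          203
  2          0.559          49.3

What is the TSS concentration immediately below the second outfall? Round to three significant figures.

26.8 mg/L

Outfall 1: combined Q = 6.300 m³/s; C = (5.800·9.400 + 0.5000·203.0)/6.300 = 24.77 mg/L.
Outfall 2: combined Q = 6.859 m³/s; C = (6.300·24.77 + 0.5590·49.30)/6.859 = 26.76 mg/L.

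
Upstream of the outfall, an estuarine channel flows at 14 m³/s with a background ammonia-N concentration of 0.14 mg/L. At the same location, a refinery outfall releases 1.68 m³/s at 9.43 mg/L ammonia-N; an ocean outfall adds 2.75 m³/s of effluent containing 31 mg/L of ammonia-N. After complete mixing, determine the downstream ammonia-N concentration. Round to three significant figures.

Flow-weighted average: C = (14.00·0.1400 + 1.680·9.430 + 2.750·31.00) / 18.43 = 103.1/18.43 = 5.592 mg/L.

5.59 mg/L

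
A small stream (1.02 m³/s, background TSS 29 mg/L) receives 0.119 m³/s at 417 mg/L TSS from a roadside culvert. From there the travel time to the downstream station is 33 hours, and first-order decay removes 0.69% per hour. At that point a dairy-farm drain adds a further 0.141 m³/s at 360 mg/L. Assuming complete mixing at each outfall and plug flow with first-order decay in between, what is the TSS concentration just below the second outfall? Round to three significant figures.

88.9 mg/L

Conservation of mass: C = (1.020·29.00 + 0.1190·417.0) / 1.139 = 79.20/1.139 = 69.54 mg/L; combined flow 1.139 m³/s.
0.69%/h lost → k = −ln(1 − 0.0069) = 0.006924 h⁻¹.
After decay, C = 69.54 × e^(−kt) = 69.54 × 0.7957 = 55.33 mg/L.
At the second outfall, C = (1.139·55.33 + 0.1410·360.0) / (1.139 + 0.1410) = 88.89 mg/L.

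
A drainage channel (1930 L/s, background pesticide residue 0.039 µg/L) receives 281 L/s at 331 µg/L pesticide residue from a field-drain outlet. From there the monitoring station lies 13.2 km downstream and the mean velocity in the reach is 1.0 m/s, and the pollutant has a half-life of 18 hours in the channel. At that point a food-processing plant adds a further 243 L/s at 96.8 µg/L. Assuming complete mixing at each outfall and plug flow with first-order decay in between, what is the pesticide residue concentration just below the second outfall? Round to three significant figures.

42.5 µg/L

Mass balance: C = (1930·0.03900 + 281.0·331.0) / 2211 = 93090/2211 = 42.10 µg/L; combined flow 2211 L/s.
Travel time t = 13.2·1000 / 1.0 = 13200 s = 3.667 h.
Half-life 18 h → k = ln 2 / 18 = 0.03851 h⁻¹ = 0.9242 d⁻¹.
After decay, C = 42.10 × e^(−kt) = 42.10 × 0.8683 = 36.56 µg/L.
At the second outfall, C = (2211·36.56 + 243.0·96.80) / (2211 + 243.0) = 42.52 µg/L.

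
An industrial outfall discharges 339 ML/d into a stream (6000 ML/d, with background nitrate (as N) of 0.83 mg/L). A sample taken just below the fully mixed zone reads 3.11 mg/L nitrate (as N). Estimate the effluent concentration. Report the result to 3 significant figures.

Mass balance: 6000·0.8300 + 339.0·Cₑ = 6339·3.110
→ Cₑ = (6339·3.110 − 6000·0.8300) / 339.0 = 43.46 mg/L.

43.5 mg/L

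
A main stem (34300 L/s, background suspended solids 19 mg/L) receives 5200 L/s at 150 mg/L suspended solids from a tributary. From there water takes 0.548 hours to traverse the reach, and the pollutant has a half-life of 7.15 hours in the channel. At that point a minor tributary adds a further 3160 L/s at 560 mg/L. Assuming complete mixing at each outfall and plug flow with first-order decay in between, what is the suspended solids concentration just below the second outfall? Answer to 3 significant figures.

73.3 mg/L

Flow-weighted average: C = (34300·19.00 + 5200·150.0) / 39500 = 1432000/39500 = 36.25 mg/L; combined flow 39500 L/s.
Half-life 7.15 h → k = ln 2 / 7.15 = 0.09694 h⁻¹ = 2.327 d⁻¹.
Decay over the reach: 36.25·exp(−kt) = 36.25·0.9483 = 34.37 mg/L.
Second outfall: C = (39500·34.37 + 3160·560.0)/42660 = 73.31 mg/L.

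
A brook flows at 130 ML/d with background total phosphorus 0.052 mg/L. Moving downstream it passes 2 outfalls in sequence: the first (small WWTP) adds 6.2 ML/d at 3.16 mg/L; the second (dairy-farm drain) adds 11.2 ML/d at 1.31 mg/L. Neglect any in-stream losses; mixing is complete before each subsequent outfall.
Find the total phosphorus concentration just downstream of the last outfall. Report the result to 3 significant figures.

Outfall 1: combined Q = 136.2 ML/d; C = (130.0·0.05200 + 6.200·3.160)/136.2 = 0.1935 mg/L.
Outfall 2: combined Q = 147.4 ML/d; C = (136.2·0.1935 + 11.20·1.310)/147.4 = 0.2783 mg/L.

0.278 mg/L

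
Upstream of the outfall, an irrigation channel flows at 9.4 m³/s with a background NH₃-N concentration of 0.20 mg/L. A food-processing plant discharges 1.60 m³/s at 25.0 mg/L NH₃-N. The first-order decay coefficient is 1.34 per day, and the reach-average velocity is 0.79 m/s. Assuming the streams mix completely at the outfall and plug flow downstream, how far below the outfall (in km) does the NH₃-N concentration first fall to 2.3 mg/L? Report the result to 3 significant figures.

25.7 km

Flow-weighted average: C = (9.400·0.2000 + 1.600·25.00) / 11.00 = 41.88/11.00 = 3.807 mg/L.
Set 3.807·exp(−k·t) = 2.3 → t = ln(3.807/2.3)/k = 32500 s = 9.027 h.
Distance = v·t = 0.79·32500 = 25670 m = 25.67 km.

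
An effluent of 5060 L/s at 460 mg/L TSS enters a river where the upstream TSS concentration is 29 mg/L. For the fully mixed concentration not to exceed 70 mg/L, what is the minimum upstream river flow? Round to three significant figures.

48100 L/s

Set C_mix = 70: (Q·29.00 + 5060·460.0) / (Q + 5060) = 70
→ Q = 5060·(460.0 − 70)/(70 − 29.00) = 48130 L/s.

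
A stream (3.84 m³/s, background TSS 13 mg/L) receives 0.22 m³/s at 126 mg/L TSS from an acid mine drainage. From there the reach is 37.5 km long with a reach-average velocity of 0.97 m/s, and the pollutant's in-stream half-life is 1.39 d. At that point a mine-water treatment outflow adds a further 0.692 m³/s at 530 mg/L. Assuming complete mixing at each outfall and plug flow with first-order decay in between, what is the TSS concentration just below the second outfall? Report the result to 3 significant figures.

90.3 mg/L

Flow-weighted average: C = (3.840·13.00 + 0.2200·126.0) / 4.060 = 77.64/4.060 = 19.12 mg/L; combined flow 4.060 m³/s.
Travel time t = 37.5·1000 / 0.97 = 38660 s = 10.74 h.
Half-life 1.39 d → k = ln 2 / 1.39 = 0.4987 d⁻¹.
After decay, C = 19.12 × e^(−kt) = 19.12 × 0.8000 = 15.30 mg/L.
Second outfall: C = (4.060·15.30 + 0.6920·530.0)/4.752 = 90.25 mg/L.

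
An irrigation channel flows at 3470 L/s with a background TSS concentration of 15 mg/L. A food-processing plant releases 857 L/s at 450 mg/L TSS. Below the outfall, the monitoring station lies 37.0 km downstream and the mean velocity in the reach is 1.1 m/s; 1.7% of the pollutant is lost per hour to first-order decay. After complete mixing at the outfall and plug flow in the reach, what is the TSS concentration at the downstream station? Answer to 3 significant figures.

Mixed concentration C = ΣQC/ΣQ = (3470·15.00 + 857.0·450.0) / 4327 = 437700/4327 = 101.2 mg/L.
Travel time t = 37.0·1000 / 1.1 = 33640 s = 9.343 h.
1.7%/h lost → k = −ln(1 − 0.017) = 0.01715 h⁻¹.
Applying C = C₀e^(−kt): 101.2 × 0.8520 = 86.18 mg/L.

86.2 mg/L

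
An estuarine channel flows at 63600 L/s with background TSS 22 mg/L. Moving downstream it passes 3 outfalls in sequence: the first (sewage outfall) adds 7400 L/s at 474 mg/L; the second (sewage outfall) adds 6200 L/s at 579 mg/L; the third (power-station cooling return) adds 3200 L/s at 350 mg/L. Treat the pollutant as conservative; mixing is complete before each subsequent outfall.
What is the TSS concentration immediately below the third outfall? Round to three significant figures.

120 mg/L

Below outfall 1: Q → 71000 L/s, C = (63600·22.00 + 7400·474.0)/71000 = 69.11 mg/L.
Below outfall 2: Q → 77200 L/s, C = (71000·69.11 + 6200·579.0)/77200 = 110.1 mg/L.
Below outfall 3: Q → 80400 L/s, C = (77200·110.1 + 3200·350.0)/80400 = 119.6 mg/L.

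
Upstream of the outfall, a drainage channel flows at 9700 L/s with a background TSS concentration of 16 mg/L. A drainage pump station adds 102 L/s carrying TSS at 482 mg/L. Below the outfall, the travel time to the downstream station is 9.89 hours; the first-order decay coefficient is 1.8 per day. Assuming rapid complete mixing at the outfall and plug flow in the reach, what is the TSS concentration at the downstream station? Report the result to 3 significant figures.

Flow-weighted average: C = (9700·16.00 + 102.0·482.0) / 9802 = 204400/9802 = 20.85 mg/L.
First-order decay: C = 20.85·exp(−k·t) = 20.85·0.4763 = 9.930 mg/L.

9.93 mg/L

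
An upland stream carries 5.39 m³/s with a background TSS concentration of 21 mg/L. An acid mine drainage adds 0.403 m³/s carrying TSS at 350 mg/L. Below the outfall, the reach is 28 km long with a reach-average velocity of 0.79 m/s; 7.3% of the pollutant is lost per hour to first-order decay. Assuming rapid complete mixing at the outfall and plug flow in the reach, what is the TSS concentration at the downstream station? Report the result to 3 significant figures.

After mixing, C = (5.390·21.00 + 0.4030·350.0) / 5.793 = 254.2/5.793 = 43.89 mg/L.
Travel time t = 28·1000 / 0.79 = 35440 s = 9.845 h.
7.3%/h lost → k = −ln(1 − 0.073) = 0.07580 h⁻¹.
After decay, C = 43.89 × e^(−kt) = 43.89 × 0.4741 = 20.81 mg/L.

20.8 mg/L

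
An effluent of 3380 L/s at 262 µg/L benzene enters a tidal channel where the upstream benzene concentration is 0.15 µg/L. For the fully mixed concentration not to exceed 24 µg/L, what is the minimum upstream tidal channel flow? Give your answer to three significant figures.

Set C_mix = 24: (Q·0.1500 + 3380·262.0) / (Q + 3380) = 24
→ Q = 3380·(262.0 − 24)/(24 − 0.1500) = 33730 L/s.

33700 L/s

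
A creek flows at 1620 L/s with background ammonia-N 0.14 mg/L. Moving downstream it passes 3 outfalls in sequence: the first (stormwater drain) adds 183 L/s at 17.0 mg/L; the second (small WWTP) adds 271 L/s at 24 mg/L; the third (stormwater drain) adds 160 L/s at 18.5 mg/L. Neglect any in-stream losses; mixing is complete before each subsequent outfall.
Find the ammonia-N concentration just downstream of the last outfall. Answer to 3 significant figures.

5.73 mg/L

After outfall 1: Q = 1620 + 183.0 = 1803 L/s; C = (1620·0.1400 + 183.0·17.00)/1803 = 1.851 mg/L.
After outfall 2: Q = 1803 + 271.0 = 2074 L/s; C = (1803·1.851 + 271.0·24.00)/2074 = 4.745 mg/L.
After outfall 3: Q = 2074 + 160.0 = 2234 L/s; C = (2074·4.745 + 160.0·18.50)/2234 = 5.730 mg/L.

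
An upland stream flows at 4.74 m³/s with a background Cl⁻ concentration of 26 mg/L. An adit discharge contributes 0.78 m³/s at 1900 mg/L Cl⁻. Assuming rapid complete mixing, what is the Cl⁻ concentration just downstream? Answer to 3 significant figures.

291 mg/L

Conservation of mass: C = (4.740·26.00 + 0.7800·1900) / 5.520 = 1605/5.520 = 290.8 mg/L.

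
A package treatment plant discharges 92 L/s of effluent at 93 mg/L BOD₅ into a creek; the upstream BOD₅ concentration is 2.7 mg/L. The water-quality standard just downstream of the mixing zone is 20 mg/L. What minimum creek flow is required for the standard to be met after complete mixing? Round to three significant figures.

Set C_mix = 20: (Q·2.700 + 92.00·93.00) / (Q + 92.00) = 20
→ Q = 92.00·(93.00 − 20)/(20 − 2.700) = 388.2 L/s.

388 L/s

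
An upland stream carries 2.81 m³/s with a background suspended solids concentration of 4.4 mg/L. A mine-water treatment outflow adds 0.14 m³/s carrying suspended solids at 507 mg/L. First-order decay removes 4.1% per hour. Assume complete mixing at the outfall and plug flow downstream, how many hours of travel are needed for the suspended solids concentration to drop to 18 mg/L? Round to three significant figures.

10.8 h

Flow-weighted average: C = (2.810·4.400 + 0.1400·507.0) / 2.950 = 83.34/2.950 = 28.25 mg/L.
4.1%/h lost → k = −ln(1 − 0.041) = 0.04186 h⁻¹.
28.25·exp(−k·t) = 18 → t = ln(28.25/18)/k = 38770 s = 10.77 h.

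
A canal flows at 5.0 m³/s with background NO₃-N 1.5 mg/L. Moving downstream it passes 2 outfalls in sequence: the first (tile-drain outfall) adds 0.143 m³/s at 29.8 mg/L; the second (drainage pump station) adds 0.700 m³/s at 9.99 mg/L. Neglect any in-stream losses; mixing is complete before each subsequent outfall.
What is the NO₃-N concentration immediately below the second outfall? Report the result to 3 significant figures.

Below outfall 1: Q → 5.143 m³/s, C = (5.000·1.500 + 0.1430·29.80)/5.143 = 2.287 mg/L.
Below outfall 2: Q → 5.843 m³/s, C = (5.143·2.287 + 0.7000·9.990)/5.843 = 3.210 mg/L.

3.21 mg/L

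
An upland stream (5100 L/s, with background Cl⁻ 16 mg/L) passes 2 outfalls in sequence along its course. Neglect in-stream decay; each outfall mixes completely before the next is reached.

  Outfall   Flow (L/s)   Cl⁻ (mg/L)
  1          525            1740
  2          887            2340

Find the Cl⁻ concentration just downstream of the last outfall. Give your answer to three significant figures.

472 mg/L

Below outfall 1: Q → 5625 L/s, C = (5100·16.00 + 525.0·1740)/5625 = 176.9 mg/L.
Below outfall 2: Q → 6512 L/s, C = (5625·176.9 + 887.0·2340)/6512 = 471.5 mg/L.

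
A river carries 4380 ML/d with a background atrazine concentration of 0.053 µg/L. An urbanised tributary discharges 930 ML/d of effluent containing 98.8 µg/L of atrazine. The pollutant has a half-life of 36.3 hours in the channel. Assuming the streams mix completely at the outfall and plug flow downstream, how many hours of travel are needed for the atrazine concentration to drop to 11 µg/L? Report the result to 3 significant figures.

23.9 h

Flow-weighted average: C = (4380·0.05300 + 930.0·98.80) / 5310 = 92120/5310 = 17.35 µg/L.
Half-life 36.3 h → k = ln 2 / 36.3 = 0.01909 h⁻¹ = 0.4583 d⁻¹.
17.35·exp(−k·t) = 11 → t = ln(17.35/11)/k = 85890 s = 23.86 h.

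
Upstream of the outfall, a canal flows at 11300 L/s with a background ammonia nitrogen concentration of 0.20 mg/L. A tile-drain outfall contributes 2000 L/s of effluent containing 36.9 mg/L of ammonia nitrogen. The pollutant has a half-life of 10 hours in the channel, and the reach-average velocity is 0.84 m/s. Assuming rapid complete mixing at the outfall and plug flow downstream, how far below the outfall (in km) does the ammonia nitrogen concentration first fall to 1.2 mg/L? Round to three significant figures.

Flow-weighted average: C = (11300·0.2000 + 2000·36.90) / 13300 = 76060/13300 = 5.719 mg/L.
Half-life 10 h → k = ln 2 / 10 = 0.06931 h⁻¹ = 1.664 d⁻¹.
Set 5.719·exp(−k·t) = 1.2 → t = ln(5.719/1.2)/k = 81100 s = 22.53 h.
Distance = v·t = 0.84·81100 = 68120 m = 68.12 km.

68.1 km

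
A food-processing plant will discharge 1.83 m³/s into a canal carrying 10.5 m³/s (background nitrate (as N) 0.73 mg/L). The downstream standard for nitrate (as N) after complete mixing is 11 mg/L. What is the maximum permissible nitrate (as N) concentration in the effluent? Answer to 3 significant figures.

At the limit, (Qr·Cr + Qe·Cₑ)/(Qr + Qe) = 11:
Cₑ = (12.33·11 − 10.50·0.7300) / 1.830 = 69.93 mg/L.

69.9 mg/L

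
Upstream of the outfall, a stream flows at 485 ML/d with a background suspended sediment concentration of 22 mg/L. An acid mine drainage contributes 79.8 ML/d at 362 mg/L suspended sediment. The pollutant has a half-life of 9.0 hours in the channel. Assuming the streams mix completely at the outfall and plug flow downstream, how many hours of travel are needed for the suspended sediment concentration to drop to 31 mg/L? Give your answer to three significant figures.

10.6 h

Conservation of mass: C = (485.0·22.00 + 79.80·362.0) / 564.8 = 39560/564.8 = 70.04 mg/L.
Half-life 9.0 h → k = ln 2 / 9.0 = 0.07702 h⁻¹ = 1.848 d⁻¹.
70.04·exp(−k·t) = 31 → t = ln(70.04/31)/k = 38100 s = 10.58 h.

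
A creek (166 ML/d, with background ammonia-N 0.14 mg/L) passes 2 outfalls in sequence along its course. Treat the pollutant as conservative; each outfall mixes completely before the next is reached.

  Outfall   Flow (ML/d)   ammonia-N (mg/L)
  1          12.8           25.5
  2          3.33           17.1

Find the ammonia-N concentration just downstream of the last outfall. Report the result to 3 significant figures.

Below outfall 1: Q → 178.8 ML/d, C = (166.0·0.1400 + 12.80·25.50)/178.8 = 1.955 mg/L.
Below outfall 2: Q → 182.1 ML/d, C = (178.8·1.955 + 3.330·17.10)/182.1 = 2.232 mg/L.

2.23 mg/L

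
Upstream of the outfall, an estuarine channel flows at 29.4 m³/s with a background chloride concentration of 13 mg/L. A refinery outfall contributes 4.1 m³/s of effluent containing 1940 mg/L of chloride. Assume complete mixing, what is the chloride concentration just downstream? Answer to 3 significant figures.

249 mg/L

Flow-weighted average: C = (29.40·13.00 + 4.100·1940) / 33.50 = 8336/33.50 = 248.8 mg/L.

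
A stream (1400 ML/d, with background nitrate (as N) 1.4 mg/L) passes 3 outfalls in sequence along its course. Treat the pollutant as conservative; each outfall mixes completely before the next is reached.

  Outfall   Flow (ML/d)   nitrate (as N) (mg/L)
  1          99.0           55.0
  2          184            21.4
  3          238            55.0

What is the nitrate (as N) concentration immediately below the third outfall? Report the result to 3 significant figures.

Below outfall 1: Q → 1499 ML/d, C = (1400·1.400 + 99.00·55.00)/1499 = 4.940 mg/L.
Below outfall 2: Q → 1683 ML/d, C = (1499·4.940 + 184.0·21.40)/1683 = 6.740 mg/L.
Below outfall 3: Q → 1921 ML/d, C = (1683·6.740 + 238.0·55.00)/1921 = 12.72 mg/L.

12.7 mg/L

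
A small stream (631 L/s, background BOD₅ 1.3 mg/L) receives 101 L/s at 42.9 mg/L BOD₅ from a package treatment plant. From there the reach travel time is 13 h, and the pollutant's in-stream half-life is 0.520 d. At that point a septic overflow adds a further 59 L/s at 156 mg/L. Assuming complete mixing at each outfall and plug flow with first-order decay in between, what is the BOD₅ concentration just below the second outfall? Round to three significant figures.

14.8 mg/L

Conservation of mass: C = (631.0·1.300 + 101.0·42.90) / 732.0 = 5153/732.0 = 7.040 mg/L; combined flow 732.0 L/s.
Half-life 0.520 d → k = ln 2 / 0.520 = 1.333 d⁻¹.
First-order decay: C = 7.040·exp(−k·t) = 7.040·0.4858 = 3.420 mg/L.
Second outfall: C = (732.0·3.420 + 59.00·156.0)/791.0 = 14.80 mg/L.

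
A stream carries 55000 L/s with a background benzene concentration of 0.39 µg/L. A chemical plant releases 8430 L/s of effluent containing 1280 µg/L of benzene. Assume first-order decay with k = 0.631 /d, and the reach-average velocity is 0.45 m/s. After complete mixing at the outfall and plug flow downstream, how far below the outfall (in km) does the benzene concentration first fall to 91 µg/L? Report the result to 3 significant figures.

38.7 km

Mixed concentration C = ΣQC/ΣQ = (55000·0.3900 + 8430·1280) / 63430 = 10810000/63430 = 170.5 µg/L.
Set 170.5·exp(−k·t) = 91 → t = ln(170.5/91)/k = 85930 s = 23.87 h.
Distance = v·t = 0.45·85930 = 38670 m = 38.67 km.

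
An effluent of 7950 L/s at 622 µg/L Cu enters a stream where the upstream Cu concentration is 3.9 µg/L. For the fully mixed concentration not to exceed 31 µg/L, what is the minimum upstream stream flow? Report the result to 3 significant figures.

Set C_mix = 31: (Q·3.900 + 7950·622.0) / (Q + 7950) = 31
→ Q = 7950·(622.0 − 31)/(31 − 3.900) = 173400 L/s.

173000 L/s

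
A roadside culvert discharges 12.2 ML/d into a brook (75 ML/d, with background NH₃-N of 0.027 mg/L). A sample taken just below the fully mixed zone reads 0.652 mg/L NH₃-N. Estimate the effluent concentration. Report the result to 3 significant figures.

Mass balance: 75.00·0.02700 + 12.20·Cₑ = 87.20·0.6520
→ Cₑ = (87.20·0.6520 − 75.00·0.02700) / 12.20 = 4.494 mg/L.

4.49 mg/L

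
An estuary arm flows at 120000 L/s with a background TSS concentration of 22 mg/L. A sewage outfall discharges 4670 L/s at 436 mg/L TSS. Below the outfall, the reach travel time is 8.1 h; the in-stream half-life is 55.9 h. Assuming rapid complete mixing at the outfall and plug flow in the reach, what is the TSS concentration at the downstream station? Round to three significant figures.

Mixed concentration C = ΣQC/ΣQ = (120000·22.00 + 4670·436.0) / 124700 = 4676000/124700 = 37.51 mg/L.
Half-life 55.9 h → k = ln 2 / 55.9 = 0.01240 h⁻¹ = 0.2976 d⁻¹.
After decay, C = 37.51 × e^(−kt) = 37.51 × 0.9044 = 33.92 mg/L.

33.9 mg/L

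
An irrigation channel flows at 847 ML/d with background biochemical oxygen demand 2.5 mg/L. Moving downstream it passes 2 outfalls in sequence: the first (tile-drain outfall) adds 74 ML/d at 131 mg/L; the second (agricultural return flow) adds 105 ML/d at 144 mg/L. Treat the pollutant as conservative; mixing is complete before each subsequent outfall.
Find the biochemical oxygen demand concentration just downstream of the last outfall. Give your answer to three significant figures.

26.2 mg/L

After outfall 1: Q = 847.0 + 74.00 = 921.0 ML/d; C = (847.0·2.500 + 74.00·131.0)/921.0 = 12.82 mg/L.
After outfall 2: Q = 921.0 + 105.0 = 1026 ML/d; C = (921.0·12.82 + 105.0·144.0)/1026 = 26.25 mg/L.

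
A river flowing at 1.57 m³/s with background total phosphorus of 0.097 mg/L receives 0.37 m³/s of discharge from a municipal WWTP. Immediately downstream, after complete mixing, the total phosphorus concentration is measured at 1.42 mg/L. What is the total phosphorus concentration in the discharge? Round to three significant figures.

7.03 mg/L

Mass balance: 1.570·0.09700 + 0.3700·Cₑ = 1.940·1.420
→ Cₑ = (1.940·1.420 − 1.570·0.09700) / 0.3700 = 7.034 mg/L.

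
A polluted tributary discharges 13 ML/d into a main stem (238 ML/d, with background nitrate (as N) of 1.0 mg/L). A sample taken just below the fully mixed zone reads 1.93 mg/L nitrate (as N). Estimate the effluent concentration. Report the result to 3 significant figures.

19.0 mg/L

Mass balance: 238.0·1.000 + 13.00·Cₑ = 251.0·1.930
→ Cₑ = (251.0·1.930 − 238.0·1.000) / 13.00 = 18.96 mg/L.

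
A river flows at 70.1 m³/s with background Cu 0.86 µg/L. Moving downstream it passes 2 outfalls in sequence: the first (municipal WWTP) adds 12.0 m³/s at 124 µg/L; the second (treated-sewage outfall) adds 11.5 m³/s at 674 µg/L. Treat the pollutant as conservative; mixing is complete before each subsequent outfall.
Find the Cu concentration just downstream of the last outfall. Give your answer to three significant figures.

99.4 µg/L

After outfall 1: Q = 70.10 + 12.00 = 82.10 m³/s; C = (70.10·0.8600 + 12.00·124.0)/82.10 = 18.86 µg/L.
After outfall 2: Q = 82.10 + 11.50 = 93.60 m³/s; C = (82.10·18.86 + 11.50·674.0)/93.60 = 99.35 µg/L.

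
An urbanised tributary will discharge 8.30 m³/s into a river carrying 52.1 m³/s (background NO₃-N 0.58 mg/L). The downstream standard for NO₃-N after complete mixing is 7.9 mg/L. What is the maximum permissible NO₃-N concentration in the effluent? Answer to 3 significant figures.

At the limit, (Qr·Cr + Qe·Cₑ)/(Qr + Qe) = 7.9:
Cₑ = (60.40·7.9 − 52.10·0.5800) / 8.300 = 53.85 mg/L.

53.8 mg/L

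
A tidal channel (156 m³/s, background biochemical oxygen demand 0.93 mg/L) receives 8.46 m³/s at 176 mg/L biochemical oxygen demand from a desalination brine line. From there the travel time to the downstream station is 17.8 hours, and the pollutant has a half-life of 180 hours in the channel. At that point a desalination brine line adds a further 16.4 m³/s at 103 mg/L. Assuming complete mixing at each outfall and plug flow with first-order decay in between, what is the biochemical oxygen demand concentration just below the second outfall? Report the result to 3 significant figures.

17.8 mg/L

Mixed concentration C = ΣQC/ΣQ = (156.0·0.9300 + 8.460·176.0) / 164.5 = 1634/164.5 = 9.936 mg/L; combined flow 164.5 m³/s.
Half-life 180 h → k = ln 2 / 180 = 0.003851 h⁻¹ = 0.09242 d⁻¹.
After decay, C = 9.936 × e^(−kt) = 9.936 × 0.9338 = 9.278 mg/L.
At the second outfall, C = (164.5·9.278 + 16.40·103.0) / (164.5 + 16.40) = 17.78 mg/L.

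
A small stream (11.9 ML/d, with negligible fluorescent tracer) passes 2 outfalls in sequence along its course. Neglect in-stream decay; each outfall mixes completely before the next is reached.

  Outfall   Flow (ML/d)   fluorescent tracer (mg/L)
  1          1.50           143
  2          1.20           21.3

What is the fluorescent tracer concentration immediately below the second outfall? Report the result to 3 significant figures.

Outfall 1: combined Q = 13.40 ML/d; C = (11.90·0 + 1.500·143.0)/13.40 = 16.01 mg/L.
Outfall 2: combined Q = 14.60 ML/d; C = (13.40·16.01 + 1.200·21.30)/14.60 = 16.44 mg/L.

16.4 mg/L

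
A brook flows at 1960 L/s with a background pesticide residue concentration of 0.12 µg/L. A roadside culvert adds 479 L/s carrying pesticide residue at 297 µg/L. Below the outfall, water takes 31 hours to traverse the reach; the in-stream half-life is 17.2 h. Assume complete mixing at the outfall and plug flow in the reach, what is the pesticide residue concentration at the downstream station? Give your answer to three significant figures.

16.8 µg/L

Flow-weighted average: C = (1960·0.1200 + 479.0·297.0) / 2439 = 142500/2439 = 58.42 µg/L.
Half-life 17.2 h → k = ln 2 / 17.2 = 0.04030 h⁻¹ = 0.9672 d⁻¹.
After decay, C = 58.42 × e^(−kt) = 58.42 × 0.2867 = 16.75 µg/L.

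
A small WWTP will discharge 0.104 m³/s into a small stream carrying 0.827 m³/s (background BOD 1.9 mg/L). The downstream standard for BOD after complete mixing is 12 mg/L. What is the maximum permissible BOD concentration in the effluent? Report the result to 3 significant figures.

At the limit, (Qr·Cr + Qe·Cₑ)/(Qr + Qe) = 12:
Cₑ = (0.9310·12 − 0.8270·1.900) / 0.1040 = 92.31 mg/L.

92.3 mg/L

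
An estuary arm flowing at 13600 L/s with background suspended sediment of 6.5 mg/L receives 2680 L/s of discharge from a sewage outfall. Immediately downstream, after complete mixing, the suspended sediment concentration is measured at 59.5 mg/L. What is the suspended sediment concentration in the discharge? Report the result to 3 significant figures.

328 mg/L

Mass balance: 13600·6.500 + 2680·Cₑ = 16280·59.50
→ Cₑ = (16280·59.50 − 13600·6.500) / 2680 = 328.5 mg/L.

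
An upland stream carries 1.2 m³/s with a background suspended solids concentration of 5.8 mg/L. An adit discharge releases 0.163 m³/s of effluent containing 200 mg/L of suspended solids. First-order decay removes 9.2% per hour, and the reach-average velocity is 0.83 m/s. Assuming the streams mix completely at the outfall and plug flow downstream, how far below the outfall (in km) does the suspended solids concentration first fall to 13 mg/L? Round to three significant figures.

Mass balance: C = (1.200·5.800 + 0.1630·200.0) / 1.363 = 39.56/1.363 = 29.02 mg/L.
9.2%/h lost → k = −ln(1 − 0.092) = 0.09651 h⁻¹.
Set 29.02·exp(−k·t) = 13 → t = ln(29.02/13)/k = 29960 s = 8.322 h.
Distance = v·t = 0.83·29960 = 24870 m = 24.87 km.

24.9 km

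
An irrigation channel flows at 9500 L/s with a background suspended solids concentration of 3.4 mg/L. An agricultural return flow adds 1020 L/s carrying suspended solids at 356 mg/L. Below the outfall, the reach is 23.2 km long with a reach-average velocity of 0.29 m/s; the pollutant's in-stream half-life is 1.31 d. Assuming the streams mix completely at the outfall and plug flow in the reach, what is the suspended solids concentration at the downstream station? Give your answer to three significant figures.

Mass balance: C = (9500·3.400 + 1020·356.0) / 10520 = 395400/10520 = 37.59 mg/L.
Travel time t = 23.2·1000 / 0.29 = 80000 s = 22.22 h.
Half-life 1.31 d → k = ln 2 / 1.31 = 0.5291 d⁻¹.
First-order decay: C = 37.59·exp(−k·t) = 37.59·0.6127 = 23.03 mg/L.

23.0 mg/L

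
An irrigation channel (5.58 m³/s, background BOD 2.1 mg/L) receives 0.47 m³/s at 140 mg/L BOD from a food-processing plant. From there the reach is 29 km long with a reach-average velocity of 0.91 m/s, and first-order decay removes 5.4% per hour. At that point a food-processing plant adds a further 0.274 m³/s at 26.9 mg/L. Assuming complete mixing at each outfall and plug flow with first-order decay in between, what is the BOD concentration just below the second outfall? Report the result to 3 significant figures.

Conservation of mass: C = (5.580·2.100 + 0.4700·140.0) / 6.050 = 77.52/6.050 = 12.81 mg/L; combined flow 6.050 m³/s.
Travel time t = 29·1000 / 0.91 = 31870 s = 8.852 h.
5.4%/h lost → k = −ln(1 − 0.054) = 0.05551 h⁻¹.
First-order decay: C = 12.81·exp(−k·t) = 12.81·0.6118 = 7.838 mg/L.
Second outfall: C = (6.050·7.838 + 0.2740·26.90)/6.324 = 8.664 mg/L.

8.66 mg/L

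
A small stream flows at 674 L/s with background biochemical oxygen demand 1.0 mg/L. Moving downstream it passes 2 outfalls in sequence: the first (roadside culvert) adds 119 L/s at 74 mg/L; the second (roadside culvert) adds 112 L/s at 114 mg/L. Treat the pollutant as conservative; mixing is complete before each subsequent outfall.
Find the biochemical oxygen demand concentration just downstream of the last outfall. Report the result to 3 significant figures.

24.6 mg/L

Outfall 1: combined Q = 793.0 L/s; C = (674.0·1.000 + 119.0·74.00)/793.0 = 11.95 mg/L.
Outfall 2: combined Q = 905.0 L/s; C = (793.0·11.95 + 112.0·114.0)/905.0 = 24.58 mg/L.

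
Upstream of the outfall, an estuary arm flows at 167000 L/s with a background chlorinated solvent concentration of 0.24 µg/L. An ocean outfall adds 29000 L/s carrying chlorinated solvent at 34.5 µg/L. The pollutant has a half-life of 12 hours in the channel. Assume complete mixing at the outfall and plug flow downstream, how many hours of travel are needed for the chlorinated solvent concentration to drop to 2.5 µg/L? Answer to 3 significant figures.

Flow-weighted average: C = (167000·0.2400 + 29000·34.50) / 196000 = 1041000/196000 = 5.309 µg/L.
Half-life 12 h → k = ln 2 / 12 = 0.05776 h⁻¹ = 1.386 d⁻¹.
5.309·exp(−k·t) = 2.5 → t = ln(5.309/2.5)/k = 46940 s = 13.04 h.

13.0 h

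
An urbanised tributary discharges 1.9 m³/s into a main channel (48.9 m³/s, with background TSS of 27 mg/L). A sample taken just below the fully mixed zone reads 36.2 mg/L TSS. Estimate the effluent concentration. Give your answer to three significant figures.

Mass balance: 48.90·27.00 + 1.900·Cₑ = 50.80·36.20
→ Cₑ = (50.80·36.20 − 48.90·27.00) / 1.900 = 273.0 mg/L.

273 mg/L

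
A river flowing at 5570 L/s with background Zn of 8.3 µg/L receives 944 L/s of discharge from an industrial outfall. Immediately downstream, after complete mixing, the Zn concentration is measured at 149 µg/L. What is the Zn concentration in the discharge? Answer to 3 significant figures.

979 µg/L

Mass balance: 5570·8.300 + 944.0·Cₑ = 6514·149.0
→ Cₑ = (6514·149.0 − 5570·8.300) / 944.0 = 979.2 µg/L.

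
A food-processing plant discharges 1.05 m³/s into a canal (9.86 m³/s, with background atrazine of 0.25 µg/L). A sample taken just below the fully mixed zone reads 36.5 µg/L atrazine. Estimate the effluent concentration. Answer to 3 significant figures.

377 µg/L

Mass balance: 9.860·0.2500 + 1.050·Cₑ = 10.91·36.50
→ Cₑ = (10.91·36.50 − 9.860·0.2500) / 1.050 = 376.9 µg/L.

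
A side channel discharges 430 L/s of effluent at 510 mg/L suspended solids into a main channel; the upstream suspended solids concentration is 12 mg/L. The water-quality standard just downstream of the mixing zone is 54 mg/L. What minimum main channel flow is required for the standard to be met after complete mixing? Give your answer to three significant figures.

4670 L/s

Set C_mix = 54: (Q·12.00 + 430.0·510.0) / (Q + 430.0) = 54
→ Q = 430.0·(510.0 − 54)/(54 − 12.00) = 4669 L/s.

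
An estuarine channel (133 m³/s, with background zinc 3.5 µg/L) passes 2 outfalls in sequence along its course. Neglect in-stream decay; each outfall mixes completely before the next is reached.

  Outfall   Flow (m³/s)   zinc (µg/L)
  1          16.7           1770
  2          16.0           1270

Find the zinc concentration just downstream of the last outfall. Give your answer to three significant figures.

Below outfall 1: Q → 149.7 m³/s, C = (133.0·3.500 + 16.70·1770)/149.7 = 200.6 µg/L.
Below outfall 2: Q → 165.7 m³/s, C = (149.7·200.6 + 16.00·1270)/165.7 = 303.8 µg/L.

304 µg/L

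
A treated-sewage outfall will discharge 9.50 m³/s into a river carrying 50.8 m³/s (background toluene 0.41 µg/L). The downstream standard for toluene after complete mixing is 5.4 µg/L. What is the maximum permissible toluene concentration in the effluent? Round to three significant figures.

At the limit, (Qr·Cr + Qe·Cₑ)/(Qr + Qe) = 5.4:
Cₑ = (60.30·5.4 − 50.80·0.4100) / 9.500 = 32.08 µg/L.

32.1 µg/L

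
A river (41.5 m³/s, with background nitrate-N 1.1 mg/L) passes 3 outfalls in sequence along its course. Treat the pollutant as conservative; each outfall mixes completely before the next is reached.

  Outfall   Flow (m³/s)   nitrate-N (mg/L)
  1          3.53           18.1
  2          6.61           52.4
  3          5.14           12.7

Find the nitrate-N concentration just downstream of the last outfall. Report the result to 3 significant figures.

9.18 mg/L

After outfall 1: Q = 41.50 + 3.530 = 45.03 m³/s; C = (41.50·1.100 + 3.530·18.10)/45.03 = 2.433 mg/L.
After outfall 2: Q = 45.03 + 6.610 = 51.64 m³/s; C = (45.03·2.433 + 6.610·52.40)/51.64 = 8.829 mg/L.
After outfall 3: Q = 51.64 + 5.140 = 56.78 m³/s; C = (51.64·8.829 + 5.140·12.70)/56.78 = 9.179 mg/L.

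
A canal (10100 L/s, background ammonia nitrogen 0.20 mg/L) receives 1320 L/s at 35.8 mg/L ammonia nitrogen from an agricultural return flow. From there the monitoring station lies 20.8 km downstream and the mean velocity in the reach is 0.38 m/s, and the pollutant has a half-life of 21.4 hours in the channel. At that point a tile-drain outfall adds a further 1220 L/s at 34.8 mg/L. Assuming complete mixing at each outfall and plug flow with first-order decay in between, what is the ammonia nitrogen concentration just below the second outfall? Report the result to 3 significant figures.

5.74 mg/L

Mass balance: C = (10100·0.2000 + 1320·35.80) / 11420 = 49280/11420 = 4.315 mg/L; combined flow 11420 L/s.
Travel time t = 20.8·1000 / 0.38 = 54740 s = 15.20 h.
Half-life 21.4 h → k = ln 2 / 21.4 = 0.03239 h⁻¹ = 0.7774 d⁻¹.
Decay over the reach: 4.315·exp(−kt) = 4.315·0.6111 = 2.637 mg/L.
At the second outfall, C = (11420·2.637 + 1220·34.80) / (11420 + 1220) = 5.741 mg/L.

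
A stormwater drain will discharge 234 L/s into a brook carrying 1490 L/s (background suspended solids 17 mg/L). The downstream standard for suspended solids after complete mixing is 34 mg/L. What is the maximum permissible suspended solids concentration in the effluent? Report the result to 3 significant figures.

142 mg/L

At the limit, (Qr·Cr + Qe·Cₑ)/(Qr + Qe) = 34:
Cₑ = (1724·34 − 1490·17.00) / 234.0 = 142.2 mg/L.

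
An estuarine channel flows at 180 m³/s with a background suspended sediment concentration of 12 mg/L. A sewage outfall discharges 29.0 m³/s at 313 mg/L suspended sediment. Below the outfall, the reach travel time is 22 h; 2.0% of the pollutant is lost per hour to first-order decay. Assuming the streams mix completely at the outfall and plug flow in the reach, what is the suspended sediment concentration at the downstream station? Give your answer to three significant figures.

Conservation of mass: C = (180.0·12.00 + 29.00·313.0) / 209.0 = 11240/209.0 = 53.77 mg/L.
2.0%/h lost → k = −ln(1 − 0.02) = 0.02020 h⁻¹.
First-order decay: C = 53.77·exp(−k·t) = 53.77·0.6412 = 34.47 mg/L.

34.5 mg/L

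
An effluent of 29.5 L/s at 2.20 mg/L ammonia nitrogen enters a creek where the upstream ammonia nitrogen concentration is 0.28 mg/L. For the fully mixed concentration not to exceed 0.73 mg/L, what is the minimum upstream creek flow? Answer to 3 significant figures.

96.4 L/s

Set C_mix = 0.73: (Q·0.2800 + 29.50·2.200) / (Q + 29.50) = 0.73
→ Q = 29.50·(2.200 − 0.73)/(0.73 − 0.2800) = 96.37 L/s.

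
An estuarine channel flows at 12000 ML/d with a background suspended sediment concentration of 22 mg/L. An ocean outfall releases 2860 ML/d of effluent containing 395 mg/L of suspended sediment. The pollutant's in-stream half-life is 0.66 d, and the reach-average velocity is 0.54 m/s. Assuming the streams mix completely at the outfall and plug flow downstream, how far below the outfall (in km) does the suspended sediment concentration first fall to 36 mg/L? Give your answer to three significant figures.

42.5 km

Conservation of mass: C = (12000·22.00 + 2860·395.0) / 14860 = 1394000/14860 = 93.79 mg/L.
Half-life 0.66 d → k = ln 2 / 0.66 = 1.050 d⁻¹.
Set 93.79·exp(−k·t) = 36 → t = ln(93.79/36)/k = 78770 s = 21.88 h.
Distance = v·t = 0.54·78770 = 42540 m = 42.54 km.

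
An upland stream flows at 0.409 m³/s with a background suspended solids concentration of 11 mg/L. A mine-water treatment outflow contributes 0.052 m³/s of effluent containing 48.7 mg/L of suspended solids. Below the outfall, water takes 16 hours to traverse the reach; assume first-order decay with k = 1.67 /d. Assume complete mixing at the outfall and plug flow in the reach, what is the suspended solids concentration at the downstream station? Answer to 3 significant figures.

5.01 mg/L

Mixed concentration C = ΣQC/ΣQ = (0.4090·11.00 + 0.05200·48.70) / 0.4610 = 7.031/0.4610 = 15.25 mg/L.
After decay, C = 15.25 × e^(−kt) = 15.25 × 0.3285 = 5.010 mg/L.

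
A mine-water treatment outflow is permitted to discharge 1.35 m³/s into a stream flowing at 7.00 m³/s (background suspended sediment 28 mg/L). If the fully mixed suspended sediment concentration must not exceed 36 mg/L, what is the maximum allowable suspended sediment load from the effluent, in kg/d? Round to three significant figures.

Mass balance at the limit: 7.000·28.00 + 1.350·Cₑ = 8.350·36 → Cₑ = 77.48 mg/L.
Load = 1.350 m³/s × 77.48 g/m³ × 86 400 s/d = 9037 kg/d.

9040 kg/d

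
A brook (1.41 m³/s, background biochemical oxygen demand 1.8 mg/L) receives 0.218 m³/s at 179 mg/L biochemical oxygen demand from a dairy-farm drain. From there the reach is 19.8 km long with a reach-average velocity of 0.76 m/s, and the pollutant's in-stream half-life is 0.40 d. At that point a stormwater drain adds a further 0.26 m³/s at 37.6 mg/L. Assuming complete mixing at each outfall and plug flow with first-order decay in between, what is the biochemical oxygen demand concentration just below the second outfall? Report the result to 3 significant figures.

18.2 mg/L

Flow-weighted average: C = (1.410·1.800 + 0.2180·179.0) / 1.628 = 41.56/1.628 = 25.53 mg/L; combined flow 1.628 m³/s.
Travel time t = 19.8·1000 / 0.76 = 26050 s = 7.237 h.
Half-life 0.40 d → k = ln 2 / 0.40 = 1.733 d⁻¹.
After decay, C = 25.53 × e^(−kt) = 25.53 × 0.5930 = 15.14 mg/L.
At the second outfall, C = (1.628·15.14 + 0.2600·37.60) / (1.628 + 0.2600) = 18.23 mg/L.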